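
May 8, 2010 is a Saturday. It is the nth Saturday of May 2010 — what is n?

Day 8 falls in week ⌈8/7⌉ of the month.
Days 1–7 hold the 1st Saturday, 8–14 the 2nd, 15–21 the 3rd, 22–28 the 4th, 29–31 the 5th.
8 is in the range for the 2nd.

2nd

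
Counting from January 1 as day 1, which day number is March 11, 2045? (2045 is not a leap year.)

Days in months before March: 31 + 28 = 59.
Plus 11 days into March → day 70.

70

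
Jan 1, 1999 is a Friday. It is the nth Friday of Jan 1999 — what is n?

Day 1 falls in week ⌈1/7⌉ of the month.
Days 1–7 hold the 1st Friday, 8–14 the 2nd, 15–21 the 3rd, 22–28 the 4th, 29–31 the 5th.
1 is in the range for the 1st.

1st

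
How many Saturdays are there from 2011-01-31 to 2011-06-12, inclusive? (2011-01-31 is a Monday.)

19

2011-01-31 is a Monday; the first Saturday on or after it is 2011-02-05 (5 days later).
From 2011-02-05 to 2011-06-12: 23 + 31 + 30 + 31 + 12 = 127 days (rest of February, March, April, May, June).
127 ÷ 7 = 18 full weeks with remainder 1, so 18 more Saturdays after the first → 19.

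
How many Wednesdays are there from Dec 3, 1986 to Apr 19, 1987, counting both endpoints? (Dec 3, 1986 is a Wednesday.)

Dec 3, 1986 is a Wednesday; the first Wednesday on or after it is Dec 3, 1986.
From Dec 3, 1986 to Apr 19, 1987: 28 + 31 + 28 + 31 + 19 = 137 days (rest of Dec, Jan, Feb, Mar, Apr).
137 ÷ 7 = 19 full weeks with remainder 4, so 19 more Wednesdays after the first → 20.

20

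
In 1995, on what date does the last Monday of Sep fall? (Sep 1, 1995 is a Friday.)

Sep 1995 begins on a Friday, so the first Monday is Sep 4 (3 days later).
Sep 1995 has 30 days. Adding weeks: 4, 11, 18, 25 — the last one ≤ 30 is the 25th.

Sep 25, 1995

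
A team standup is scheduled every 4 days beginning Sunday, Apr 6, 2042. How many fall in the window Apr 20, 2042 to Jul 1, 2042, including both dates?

Occurrences land 4·i days after Apr 6, 2042 for i = 0, 1, 2, …
Apr 20, 2042 is 14 days after the start; 14 ÷ 4 = 3 remainder 2; since the remainder is 2, round up to i = 4. First occurrence in the window: #5 on Apr 22, 2042 (4×4 = 16 days in).
Jul 1, 2042 is 86 days after the start; 86 ÷ 4 = 21 remainder 2. Last occurrence in the window: #22 on Jun 29, 2042.
Occurrences #5 through #22: 18 in total.

18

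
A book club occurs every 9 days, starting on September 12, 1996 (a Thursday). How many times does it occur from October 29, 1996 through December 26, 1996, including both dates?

Occurrences land 9·i days after September 12, 1996 for i = 0, 1, 2, …
October 29, 1996 is 47 days after the start; 47 ÷ 9 = 5 remainder 2; since the remainder is 2, round up to i = 6. First occurrence in the window: #7 on November 5, 1996 (6×9 = 54 days in).
December 26, 1996 is 105 days after the start; 105 ÷ 9 = 11 remainder 6. Last occurrence in the window: #12 on December 20, 1996.
Occurrences #7 through #12: 6 in total.

6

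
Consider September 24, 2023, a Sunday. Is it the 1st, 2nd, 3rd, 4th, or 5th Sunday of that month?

4th

Day 24 falls in week ⌈24/7⌉ of the month.
Days 1–7 hold the 1st Sunday, 8–14 the 2nd, 15–21 the 3rd, 22–28 the 4th, 29–31 the 5th.
24 is in the range for the 4th.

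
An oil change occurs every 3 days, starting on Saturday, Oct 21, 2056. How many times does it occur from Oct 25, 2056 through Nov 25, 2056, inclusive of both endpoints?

Occurrences land 3·i days after Oct 21, 2056 for i = 0, 1, 2, …
Oct 25, 2056 is 4 days after the start; 4 ÷ 3 = 1 remainder 1; since the remainder is 1, round up to i = 2. First occurrence in the window: #3 on Oct 27, 2056 (2×3 = 6 days in).
Nov 25, 2056 is 35 days after the start; 35 ÷ 3 = 11 remainder 2. Last occurrence in the window: #12 on Nov 23, 2056.
Occurrences #3 through #12: 10 in total.

10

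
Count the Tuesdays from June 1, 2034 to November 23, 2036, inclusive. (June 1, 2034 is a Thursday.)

129

June 1, 2034 is a Thursday; the first Tuesday on or after it is June 6, 2034 (5 days later).
From June 6, 2034 to November 23, 2036: 208 + 365 + 328 = 901 days (rest of 2034, 2035, to November 23, 2036 in 2036).
901 ÷ 7 = 128 full weeks with remainder 5, so 128 more Tuesdays after the first → 129.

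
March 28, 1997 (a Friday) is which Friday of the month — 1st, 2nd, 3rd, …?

4th

Day 28 falls in week ⌈28/7⌉ of the month.
Days 1–7 hold the 1st Friday, 8–14 the 2nd, 15–21 the 3rd, 22–28 the 4th, 29–31 the 5th.
28 is in the range for the 4th.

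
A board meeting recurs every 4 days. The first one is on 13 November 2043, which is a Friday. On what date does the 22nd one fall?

The 22nd occurrence is 21 intervals after the first: 21 × 4 = 84 days after 13 November 2043.
November has 30 days — 17 days to the end of November leaves 67.
December has 31 days (36 left).
January has 31 days (5 left).
5 days into February → 5 February 2044.

5 February 2044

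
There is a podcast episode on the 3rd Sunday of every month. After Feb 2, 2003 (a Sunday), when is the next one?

Feb 16, 2003

Feb 2003 starts on a Saturday; its first Sunday is the 2nd, so the 3rd Sunday is the 16th — Feb 16, 2003.
Feb 16, 2003 is after Feb 2, 2003, so that is the next one.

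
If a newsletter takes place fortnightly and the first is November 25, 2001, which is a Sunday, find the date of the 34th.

March 2, 2003

The 34th occurrence is 33 intervals after the first: 33 × 14 = 462 days after November 25, 2001.
November has 30 days — 5 days to the end of November leaves 457.
From end of November to end of 2001 is 31 days (426 left).
2002 has 365 days (61 left).
January has 31 days (30 left).
February has 28 days (2 left).
2 days into March → March 2, 2003.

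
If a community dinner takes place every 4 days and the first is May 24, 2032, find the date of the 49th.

December 2, 2032

The 49th occurrence is 48 intervals after the first: 48 × 4 = 192 days after May 24, 2032.
May has 31 days — 7 days to the end of May leaves 185.
June has 30 days (155 left).
July has 31 days (124 left).
August has 31 days (93 left).
September has 30 days (63 left).
October has 31 days (32 left).
November has 30 days (2 left).
2 days into December → December 2, 2032.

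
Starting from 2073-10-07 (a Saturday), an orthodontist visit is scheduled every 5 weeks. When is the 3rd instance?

2073-12-16

The 3rd occurrence is 2 intervals after the first: 2 × 35 = 70 days after 2073-10-07.
October has 31 days — 24 days to the end of October leaves 46.
November has 30 days (16 left).
16 days into December → 2073-12-16.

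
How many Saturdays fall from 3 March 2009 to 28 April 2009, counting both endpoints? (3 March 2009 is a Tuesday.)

8

3 March 2009 is a Tuesday; the first Saturday on or after it is 7 March 2009 (4 days later).
From 7 March 2009 to 28 April 2009: 24 + 28 = 52 days (rest of March, April).
52 ÷ 7 = 7 full weeks with remainder 3, so 7 more Saturdays after the first → 8.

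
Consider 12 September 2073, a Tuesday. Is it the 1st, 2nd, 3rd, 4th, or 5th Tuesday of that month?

2nd

Day 12 falls in week ⌈12/7⌉ of the month.
Days 1–7 hold the 1st Tuesday, 8–14 the 2nd, 15–21 the 3rd, 22–28 the 4th, 29–31 the 5th.
12 is in the range for the 2nd.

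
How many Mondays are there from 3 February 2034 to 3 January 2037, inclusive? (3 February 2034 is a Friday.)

152

3 February 2034 is a Friday; the first Monday on or after it is 6 February 2034 (3 days later).
From 6 February 2034 to 3 January 2037: 328 + 365 + 366 + 3 = 1062 days (rest of 2034, 2035, 2036, to 3 January 2037 in 2037).
1062 ÷ 7 = 151 full weeks with remainder 5, so 151 more Mondays after the first → 152.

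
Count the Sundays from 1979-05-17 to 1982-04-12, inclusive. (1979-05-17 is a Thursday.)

152

1979-05-17 is a Thursday; the first Sunday on or after it is 1979-05-20 (3 days later).
From 1979-05-20 to 1982-04-12: 225 + 366 + 365 + 102 = 1058 days (rest of 1979, 1980, 1981, to 1982-04-12 in 1982).
1058 ÷ 7 = 151 full weeks with remainder 1, so 151 more Sundays after the first → 152.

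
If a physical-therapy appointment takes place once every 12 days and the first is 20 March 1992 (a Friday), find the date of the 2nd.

The 2nd occurrence is 1 interval after the first: 1 × 12 = 12 days after 20 March 1992.
March has 31 days — 11 days to the end of March leaves 1.
1 day into April → 1 April 1992.

1 April 1992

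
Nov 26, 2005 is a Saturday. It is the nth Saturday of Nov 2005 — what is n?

4th

Day 26 falls in week ⌈26/7⌉ of the month.
Days 1–7 hold the 1st Saturday, 8–14 the 2nd, 15–21 the 3rd, 22–28 the 4th, 29–31 the 5th.
26 is in the range for the 4th.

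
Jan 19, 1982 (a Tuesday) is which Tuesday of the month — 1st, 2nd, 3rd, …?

3rd

Day 19 falls in week ⌈19/7⌉ of the month.
Days 1–7 hold the 1st Tuesday, 8–14 the 2nd, 15–21 the 3rd, 22–28 the 4th, 29–31 the 5th.
19 is in the range for the 3rd.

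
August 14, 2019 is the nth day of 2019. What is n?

Days in months before August: 31 + 28 + 31 + 30 + 31 + 30 + 31 = 212.
Plus 14 days into August → day 226.

226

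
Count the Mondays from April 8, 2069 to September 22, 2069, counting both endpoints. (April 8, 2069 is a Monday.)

April 8, 2069 is a Monday; the first Monday on or after it is April 8, 2069.
From April 8, 2069 to September 22, 2069: 22 + 31 + 30 + 31 + 31 + 22 = 167 days (rest of April, May, June, July, August, September).
167 ÷ 7 = 23 full weeks with remainder 6, so 23 more Mondays after the first → 24.

24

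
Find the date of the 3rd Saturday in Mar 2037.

The first Saturday of Mar 2037 is Mar 7.
The 3rd Saturday is 2 weeks later: 7 + 14 = 21.

Mar 21, 2037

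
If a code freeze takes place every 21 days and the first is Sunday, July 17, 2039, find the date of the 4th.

The 4th occurrence is 3 intervals after the first: 3 × 21 = 63 days after July 17, 2039.
July has 31 days — 14 days to the end of July leaves 49.
August has 31 days (18 left).
18 days into September → September 18, 2039.

September 18, 2039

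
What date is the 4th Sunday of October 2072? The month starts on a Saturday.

October 2072 begins on a Saturday, so the first Sunday is October 2 (1 day later).
The 4th Sunday is 3 weeks later: 2 + 21 = 23.

23 October 2072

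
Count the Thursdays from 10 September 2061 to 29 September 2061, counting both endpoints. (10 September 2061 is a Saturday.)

10 September 2061 is a Saturday; the first Thursday on or after it is 15 September 2061 (5 days later).
From 15 September 2061 to 29 September 2061 is 29 − 15 = 14 days.
14 ÷ 7 = 2 full weeks with remainder 0, so 2 more Thursdays after the first → 3.

3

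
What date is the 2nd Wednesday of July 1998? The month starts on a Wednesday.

8 July 1998

July 1998 begins on a Wednesday, so the first Wednesday is July 1.
The 2nd Wednesday is 1 weeks later: 1 + 7 = 8.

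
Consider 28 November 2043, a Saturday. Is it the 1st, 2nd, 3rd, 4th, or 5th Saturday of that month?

4th

Day 28 falls in week ⌈28/7⌉ of the month.
Days 1–7 hold the 1st Saturday, 8–14 the 2nd, 15–21 the 3rd, 22–28 the 4th, 29–31 the 5th.
28 is in the range for the 4th.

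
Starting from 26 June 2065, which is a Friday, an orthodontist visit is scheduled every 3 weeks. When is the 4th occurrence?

28 August 2065

The 4th occurrence is 3 intervals after the first: 3 × 21 = 63 days after 26 June 2065.
June has 30 days — 4 days to the end of June leaves 59.
July has 31 days (28 left).
28 days into August → 28 August 2065.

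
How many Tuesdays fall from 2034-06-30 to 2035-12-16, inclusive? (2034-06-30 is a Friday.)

2034-06-30 is a Friday; the first Tuesday on or after it is 2034-07-04 (4 days later).
From 2034-07-04 to 2035-12-16: 180 + 350 = 530 days (rest of 2034, to 2035-12-16 in 2035).
530 ÷ 7 = 75 full weeks with remainder 5, so 75 more Tuesdays after the first → 76.

76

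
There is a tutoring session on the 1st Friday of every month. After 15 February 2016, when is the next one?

February 2016 starts on a Monday, so its 1st Friday is 5 February 2016 (4 days in).
That is not after 15 February 2016, so look at March 2016.
March 2016 starts on a Tuesday, so its 1st Friday is 4 March 2016 (3 days in).

4 March 2016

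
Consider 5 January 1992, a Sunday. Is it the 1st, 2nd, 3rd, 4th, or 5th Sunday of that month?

1st

Day 5 falls in week ⌈5/7⌉ of the month.
Days 1–7 hold the 1st Sunday, 8–14 the 2nd, 15–21 the 3rd, 22–28 the 4th, 29–31 the 5th.
5 is in the range for the 1st.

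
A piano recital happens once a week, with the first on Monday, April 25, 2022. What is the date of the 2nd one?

The 2nd occurrence is 1 interval after the first: 1 × 7 = 7 days after April 25, 2022.
April has 30 days — 5 days to the end of April leaves 2.
2 days into May → May 2, 2022.

May 2, 2022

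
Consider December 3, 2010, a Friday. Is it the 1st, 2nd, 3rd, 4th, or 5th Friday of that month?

1st

Day 3 falls in week ⌈3/7⌉ of the month.
Days 1–7 hold the 1st Friday, 8–14 the 2nd, 15–21 the 3rd, 22–28 the 4th, 29–31 the 5th.
3 is in the range for the 1st.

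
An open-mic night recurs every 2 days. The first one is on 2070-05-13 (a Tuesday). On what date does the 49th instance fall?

2070-08-17

The 49th occurrence is 48 intervals after the first: 48 × 2 = 96 days after 2070-05-13.
May has 31 days — 18 days to the end of May leaves 78.
June has 30 days (48 left).
July has 31 days (17 left).
17 days into August → 2070-08-17.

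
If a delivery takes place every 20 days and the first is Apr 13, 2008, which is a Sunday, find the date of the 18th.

The 18th occurrence is 17 intervals after the first: 17 × 20 = 340 days after Apr 13, 2008.
Apr has 30 days — 17 days to the end of Apr leaves 323.
May has 31 days (292 left).
Jun has 30 days (262 left).
Jul has 31 days (231 left).
Aug has 31 days (200 left).
Sep has 30 days (170 left).
Oct has 31 days (139 left).
Nov has 30 days (109 left).
Dec has 31 days (78 left).
Jan has 31 days (47 left).
Feb has 28 days (19 left).
19 days into Mar → Mar 19, 2009.

Mar 19, 2009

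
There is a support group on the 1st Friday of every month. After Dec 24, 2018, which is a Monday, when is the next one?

Jan 4, 2019

Dec 2018 starts on a Saturday, so its 1st Friday is Dec 7, 2018 (6 days in).
That is not after Dec 24, 2018, so look at Jan 2019.
Jan 2019 starts on a Tuesday, so its 1st Friday is Jan 4, 2019 (3 days in).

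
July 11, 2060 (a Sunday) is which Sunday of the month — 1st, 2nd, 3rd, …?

Day 11 falls in week ⌈11/7⌉ of the month.
Days 1–7 hold the 1st Sunday, 8–14 the 2nd, 15–21 the 3rd, 22–28 the 4th, 29–31 the 5th.
11 is in the range for the 2nd.

2nd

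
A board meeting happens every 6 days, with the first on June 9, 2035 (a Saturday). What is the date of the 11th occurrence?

The 11th occurrence is 10 intervals after the first: 10 × 6 = 60 days after June 9, 2035.
June has 30 days — 21 days to the end of June leaves 39.
July has 31 days (8 left).
8 days into August → August 8, 2035.

August 8, 2035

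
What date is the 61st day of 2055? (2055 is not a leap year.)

Jan has 31 days (61 − 31 = 30 remain).
Feb has 28 days (30 − 28 = 2 remain).
2 into Mar → Mar 2.

Mar 2, 2055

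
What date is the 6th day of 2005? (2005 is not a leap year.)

6 January 2005

6 into January → January 6.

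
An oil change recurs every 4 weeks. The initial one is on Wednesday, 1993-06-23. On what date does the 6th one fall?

The 6th occurrence is 5 intervals after the first: 5 × 28 = 140 days after 1993-06-23.
June has 30 days — 7 days to the end of June leaves 133.
July has 31 days (102 left).
August has 31 days (71 left).
September has 30 days (41 left).
October has 31 days (10 left).
10 days into November → 1993-11-10.

1993-11-10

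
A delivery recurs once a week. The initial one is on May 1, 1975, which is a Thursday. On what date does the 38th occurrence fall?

Jan 15, 1976

The 38th occurrence is 37 intervals after the first: 37 × 7 = 259 days after May 1, 1975.
May has 31 days — 30 days to the end of May leaves 229.
Jun has 30 days (199 left).
Jul has 31 days (168 left).
Aug has 31 days (137 left).
Sep has 30 days (107 left).
Oct has 31 days (76 left).
Nov has 30 days (46 left).
Dec has 31 days (15 left).
15 days into Jan → Jan 15, 1976.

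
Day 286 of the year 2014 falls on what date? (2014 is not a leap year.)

Jan has 31 days (286 − 31 = 255 remain).
Feb has 28 days (255 − 28 = 227 remain).
Mar has 31 days (227 − 31 = 196 remain).
Apr has 30 days (196 − 30 = 166 remain).
May has 31 days (166 − 31 = 135 remain).
Jun has 30 days (135 − 30 = 105 remain).
Jul has 31 days (105 − 31 = 74 remain).
Aug has 31 days (74 − 31 = 43 remain).
Sep has 30 days (43 − 30 = 13 remain).
13 into Oct → Oct 13.

Oct 13, 2014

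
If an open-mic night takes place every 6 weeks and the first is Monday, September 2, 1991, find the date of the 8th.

The 8th occurrence is 7 intervals after the first: 7 × 42 = 294 days after September 2, 1991.
September has 30 days — 28 days to the end of September leaves 266.
October has 31 days (235 left).
November has 30 days (205 left).
December has 31 days (174 left).
January has 31 days (143 left).
February has 29 days (114 left).
March has 31 days (83 left).
April has 30 days (53 left).
May has 31 days (22 left).
22 days into June → June 22, 1992.

June 22, 1992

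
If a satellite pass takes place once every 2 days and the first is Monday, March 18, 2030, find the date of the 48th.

June 20, 2030

The 48th occurrence is 47 intervals after the first: 47 × 2 = 94 days after March 18, 2030.
March has 31 days — 13 days to the end of March leaves 81.
April has 30 days (51 left).
May has 31 days (20 left).
20 days into June → June 20, 2030.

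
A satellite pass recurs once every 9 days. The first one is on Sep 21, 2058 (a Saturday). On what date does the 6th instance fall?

Nov 5, 2058

The 6th occurrence is 5 intervals after the first: 5 × 9 = 45 days after Sep 21, 2058.
Sep has 30 days — 9 days to the end of Sep leaves 36.
Oct has 31 days (5 left).
5 days into Nov → Nov 5, 2058.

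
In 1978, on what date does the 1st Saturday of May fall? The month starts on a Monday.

May 1978 begins on a Monday, so the first Saturday is May 6 (5 days later).

May 6, 1978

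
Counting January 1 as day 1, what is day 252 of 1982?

January has 31 days (252 − 31 = 221 remain).
February has 28 days (221 − 28 = 193 remain).
March has 31 days (193 − 31 = 162 remain).
April has 30 days (162 − 30 = 132 remain).
May has 31 days (132 − 31 = 101 remain).
June has 30 days (101 − 30 = 71 remain).
July has 31 days (71 − 31 = 40 remain).
August has 31 days (40 − 31 = 9 remain).
9 into September → September 9.

1982-09-09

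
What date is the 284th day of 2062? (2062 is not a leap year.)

Oct 11, 2062

Jan has 31 days (284 − 31 = 253 remain).
Feb has 28 days (253 − 28 = 225 remain).
Mar has 31 days (225 − 31 = 194 remain).
Apr has 30 days (194 − 30 = 164 remain).
May has 31 days (164 − 31 = 133 remain).
Jun has 30 days (133 − 30 = 103 remain).
Jul has 31 days (103 − 31 = 72 remain).
Aug has 31 days (72 − 31 = 41 remain).
Sep has 30 days (41 − 30 = 11 remain).
11 into Oct → Oct 11.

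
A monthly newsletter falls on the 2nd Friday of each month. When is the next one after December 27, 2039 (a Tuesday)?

January 13, 2040

December 2039 starts on a Thursday; its first Friday is the 2nd, so the 2nd Friday is the 9th — December 9, 2039.
That is not after December 27, 2039, so look at January 2040.
January 2040 starts on a Sunday; its first Friday is the 6th, so the 2nd Friday is the 13th — January 13, 2040.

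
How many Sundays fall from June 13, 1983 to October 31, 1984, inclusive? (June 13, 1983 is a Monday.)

72

June 13, 1983 is a Monday; the first Sunday on or after it is June 19, 1983 (6 days later).
From June 19, 1983 to October 31, 1984: 195 + 305 = 500 days (rest of 1983, to October 31, 1984 in 1984).
500 ÷ 7 = 71 full weeks with remainder 3, so 71 more Sundays after the first → 72.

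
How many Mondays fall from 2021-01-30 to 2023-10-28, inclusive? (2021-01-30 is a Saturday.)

2021-01-30 is a Saturday; the first Monday on or after it is 2021-02-01 (2 days later).
From 2021-02-01 to 2023-10-28: 333 + 365 + 301 = 999 days (rest of 2021, 2022, to 2023-10-28 in 2023).
999 ÷ 7 = 142 full weeks with remainder 5, so 142 more Mondays after the first → 143.

143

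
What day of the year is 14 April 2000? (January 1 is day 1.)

105

Days in months before April: 31 + 29 + 31 = 91.
Plus 14 days into April → day 105.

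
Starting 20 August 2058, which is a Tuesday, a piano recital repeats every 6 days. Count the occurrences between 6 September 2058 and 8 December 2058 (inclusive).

Occurrences land 6·i days after 20 August 2058 for i = 0, 1, 2, …
6 September 2058 is 17 days after the start; 17 ÷ 6 = 2 remainder 5; since the remainder is 5, round up to i = 3. First occurrence in the window: #4 on 7 September 2058 (3×6 = 18 days in).
8 December 2058 is 110 days after the start; 110 ÷ 6 = 18 remainder 2. Last occurrence in the window: #19 on 6 December 2058.
Occurrences #4 through #19: 16 in total.

16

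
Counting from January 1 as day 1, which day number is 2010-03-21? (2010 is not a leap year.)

Days in months before March: 31 + 28 = 59.
Plus 21 days into March → day 80.

80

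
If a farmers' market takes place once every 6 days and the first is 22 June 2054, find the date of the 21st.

20 October 2054

The 21st occurrence is 20 intervals after the first: 20 × 6 = 120 days after 22 June 2054.
June has 30 days — 8 days to the end of June leaves 112.
July has 31 days (81 left).
August has 31 days (50 left).
September has 30 days (20 left).
20 days into October → 20 October 2054.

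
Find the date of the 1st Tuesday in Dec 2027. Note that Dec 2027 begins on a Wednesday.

Dec 7, 2027

Dec 2027 begins on a Wednesday, so the first Tuesday is Dec 7 (6 days later).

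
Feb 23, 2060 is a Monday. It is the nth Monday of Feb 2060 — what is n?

4th

Day 23 falls in week ⌈23/7⌉ of the month.
Days 1–7 hold the 1st Monday, 8–14 the 2nd, 15–21 the 3rd, 22–28 the 4th, 29–31 the 5th.
23 is in the range for the 4th.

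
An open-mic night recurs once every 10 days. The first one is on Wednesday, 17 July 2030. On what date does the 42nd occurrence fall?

The 42nd occurrence is 41 intervals after the first: 41 × 10 = 410 days after 17 July 2030.
July has 31 days — 14 days to the end of July leaves 396.
August has 31 days (365 left).
September has 30 days (335 left).
October has 31 days (304 left).
November has 30 days (274 left).
December has 31 days (243 left).
January has 31 days (212 left).
February has 28 days (184 left).
March has 31 days (153 left).
April has 30 days (123 left).
May has 31 days (92 left).
June has 30 days (62 left).
July has 31 days (31 left).
31 days into August → 31 August 2031.

31 August 2031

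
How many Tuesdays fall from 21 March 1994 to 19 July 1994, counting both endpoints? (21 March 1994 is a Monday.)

21 March 1994 is a Monday; the first Tuesday on or after it is 22 March 1994 (1 day later).
From 22 March 1994 to 19 July 1994: 9 + 30 + 31 + 30 + 19 = 119 days (rest of March, April, May, June, July).
119 ÷ 7 = 17 full weeks with remainder 0, so 17 more Tuesdays after the first → 18.

18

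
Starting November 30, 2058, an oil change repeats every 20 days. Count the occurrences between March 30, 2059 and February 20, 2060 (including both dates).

17

Occurrences land 20·i days after November 30, 2058 for i = 0, 1, 2, …
March 30, 2059 is 120 days after the start; 120 ÷ 20 = 6 remainder 0. First occurrence in the window: #7 on March 30, 2059 (6×20 = 120 days in).
February 20, 2060 is 447 days after the start; 447 ÷ 20 = 22 remainder 7. Last occurrence in the window: #23 on February 13, 2060.
Occurrences #7 through #23: 17 in total.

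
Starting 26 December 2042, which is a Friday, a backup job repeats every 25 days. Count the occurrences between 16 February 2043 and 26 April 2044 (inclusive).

Occurrences land 25·i days after 26 December 2042 for i = 0, 1, 2, …
16 February 2043 is 52 days after the start; 52 ÷ 25 = 2 remainder 2; since the remainder is 2, round up to i = 3. First occurrence in the window: #4 on 11 March 2043 (3×25 = 75 days in).
26 April 2044 is 487 days after the start; 487 ÷ 25 = 19 remainder 12. Last occurrence in the window: #20 on 14 April 2044.
Occurrences #4 through #20: 17 in total.

17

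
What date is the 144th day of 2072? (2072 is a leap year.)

23 May 2072

January has 31 days (144 − 31 = 113 remain).
February has 29 days (113 − 29 = 84 remain).
March has 31 days (84 − 31 = 53 remain).
April has 30 days (53 − 30 = 23 remain).
23 into May → May 23.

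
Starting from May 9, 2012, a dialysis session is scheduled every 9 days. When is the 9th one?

Jul 20, 2012

The 9th occurrence is 8 intervals after the first: 8 × 9 = 72 days after May 9, 2012.
May has 31 days — 22 days to the end of May leaves 50.
Jun has 30 days (20 left).
20 days into Jul → Jul 20, 2012.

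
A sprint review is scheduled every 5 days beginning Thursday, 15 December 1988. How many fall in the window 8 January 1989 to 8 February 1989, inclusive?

7

Occurrences land 5·i days after 15 December 1988 for i = 0, 1, 2, …
8 January 1989 is 24 days after the start; 24 ÷ 5 = 4 remainder 4; since the remainder is 4, round up to i = 5. First occurrence in the window: #6 on 9 January 1989 (5×5 = 25 days in).
8 February 1989 is 55 days after the start; 55 ÷ 5 = 11 remainder 0. Last occurrence in the window: #12 on 8 February 1989.
Occurrences #6 through #12: 7 in total.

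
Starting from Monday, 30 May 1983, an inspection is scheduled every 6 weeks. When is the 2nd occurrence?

11 July 1983

The 2nd occurrence is 1 interval after the first: 1 × 42 = 42 days after 30 May 1983.
May has 31 days — 1 day to the end of May leaves 41.
June has 30 days (11 left).
11 days into July → 11 July 1983.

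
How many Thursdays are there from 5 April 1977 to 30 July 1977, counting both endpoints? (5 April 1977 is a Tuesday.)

5 April 1977 is a Tuesday; the first Thursday on or after it is 7 April 1977 (2 days later).
From 7 April 1977 to 30 July 1977: 23 + 31 + 30 + 30 = 114 days (rest of April, May, June, July).
114 ÷ 7 = 16 full weeks with remainder 2, so 16 more Thursdays after the first → 17.

17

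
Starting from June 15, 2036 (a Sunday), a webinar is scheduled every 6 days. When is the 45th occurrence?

The 45th occurrence is 44 intervals after the first: 44 × 6 = 264 days after June 15, 2036.
June has 30 days — 15 days to the end of June leaves 249.
July has 31 days (218 left).
August has 31 days (187 left).
September has 30 days (157 left).
October has 31 days (126 left).
November has 30 days (96 left).
December has 31 days (65 left).
January has 31 days (34 left).
February has 28 days (6 left).
6 days into March → March 6, 2037.

March 6, 2037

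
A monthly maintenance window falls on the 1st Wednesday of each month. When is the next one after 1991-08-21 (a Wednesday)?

August 1991 starts on a Thursday, so its 1st Wednesday is 1991-08-07 (6 days in).
That is not after 1991-08-21, so look at September 1991.
September 1991 starts on a Sunday, so its 1st Wednesday is 1991-09-04 (3 days in).

1991-09-04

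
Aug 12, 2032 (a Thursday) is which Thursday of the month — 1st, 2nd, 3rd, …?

2nd

Day 12 falls in week ⌈12/7⌉ of the month.
Days 1–7 hold the 1st Thursday, 8–14 the 2nd, 15–21 the 3rd, 22–28 the 4th, 29–31 the 5th.
12 is in the range for the 2nd.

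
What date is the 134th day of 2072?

January has 31 days (134 − 31 = 103 remain).
February has 29 days (103 − 29 = 74 remain).
March has 31 days (74 − 31 = 43 remain).
April has 30 days (43 − 30 = 13 remain).
13 into May → May 13.

2072-05-13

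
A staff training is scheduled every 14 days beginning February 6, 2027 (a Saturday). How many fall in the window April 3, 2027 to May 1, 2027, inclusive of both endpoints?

Occurrences land 14·i days after February 6, 2027 for i = 0, 1, 2, …
April 3, 2027 is 56 days after the start; 56 ÷ 14 = 4 remainder 0. First occurrence in the window: #5 on April 3, 2027 (4×14 = 56 days in).
May 1, 2027 is 84 days after the start; 84 ÷ 14 = 6 remainder 0. Last occurrence in the window: #7 on May 1, 2027.
Occurrences #5 through #7: 3 in total.

3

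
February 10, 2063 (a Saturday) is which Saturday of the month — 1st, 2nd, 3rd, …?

Day 10 falls in week ⌈10/7⌉ of the month.
Days 1–7 hold the 1st Saturday, 8–14 the 2nd, 15–21 the 3rd, 22–28 the 4th, 29–31 the 5th.
10 is in the range for the 2nd.

2nd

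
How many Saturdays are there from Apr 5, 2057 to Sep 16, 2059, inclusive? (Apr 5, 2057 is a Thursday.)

128

Apr 5, 2057 is a Thursday; the first Saturday on or after it is Apr 7, 2057 (2 days later).
From Apr 7, 2057 to Sep 16, 2059: 268 + 365 + 259 = 892 days (rest of 2057, 2058, to Sep 16, 2059 in 2059).
892 ÷ 7 = 127 full weeks with remainder 3, so 127 more Saturdays after the first → 128.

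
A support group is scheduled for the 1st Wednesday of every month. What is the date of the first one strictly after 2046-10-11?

October 2046 starts on a Monday, so its 1st Wednesday is 2046-10-03 (2 days in).
That is not after 2046-10-11, so look at November 2046.
November 2046 starts on a Thursday, so its 1st Wednesday is 2046-11-07 (6 days in).

2046-11-07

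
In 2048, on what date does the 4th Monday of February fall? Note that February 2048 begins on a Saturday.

February 24, 2048

February 2048 begins on a Saturday, so the first Monday is February 3 (2 days later).
The 4th Monday is 3 weeks later: 3 + 21 = 24.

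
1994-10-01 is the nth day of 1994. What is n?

274

Days in months before October: 31 + 28 + 31 + 30 + 31 + 30 + 31 + 31 + 30 = 273.
Plus 1 day into October → day 274.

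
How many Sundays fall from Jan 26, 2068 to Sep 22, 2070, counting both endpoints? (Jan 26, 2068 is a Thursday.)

Jan 26, 2068 is a Thursday; the first Sunday on or after it is Jan 29, 2068 (3 days later).
From Jan 29, 2068 to Sep 22, 2070: 337 + 365 + 265 = 967 days (rest of 2068, 2069, to Sep 22, 2070 in 2070).
967 ÷ 7 = 138 full weeks with remainder 1, so 138 more Sundays after the first → 139.

139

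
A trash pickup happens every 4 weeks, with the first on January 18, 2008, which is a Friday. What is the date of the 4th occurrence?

The 4th occurrence is 3 intervals after the first: 3 × 28 = 84 days after January 18, 2008.
January has 31 days — 13 days to the end of January leaves 71.
February has 29 days (42 left).
March has 31 days (11 left).
11 days into April → April 11, 2008.

April 11, 2008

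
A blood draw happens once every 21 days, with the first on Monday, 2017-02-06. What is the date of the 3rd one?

2017-03-20

The 3rd occurrence is 2 intervals after the first: 2 × 21 = 42 days after 2017-02-06.
February has 28 days — 22 days to the end of February leaves 20.
20 days into March → 2017-03-20.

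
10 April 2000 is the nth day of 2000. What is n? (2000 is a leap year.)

101

Days in months before April: 31 + 29 + 31 = 91.
Plus 10 days into April → day 101.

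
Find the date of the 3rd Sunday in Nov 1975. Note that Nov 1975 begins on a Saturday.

Nov 16, 1975

Nov 1975 begins on a Saturday, so the first Sunday is Nov 2 (1 day later).
The 3rd Sunday is 2 weeks later: 2 + 14 = 16.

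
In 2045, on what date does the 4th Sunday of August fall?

August 27, 2045

The first Sunday of August 2045 is August 6.
The 4th Sunday is 3 weeks later: 6 + 21 = 27.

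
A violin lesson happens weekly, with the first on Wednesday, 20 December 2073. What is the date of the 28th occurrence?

The 28th occurrence is 27 intervals after the first: 27 × 7 = 189 days after 20 December 2073.
December has 31 days — 11 days to the end of December leaves 178.
January has 31 days (147 left).
February has 28 days (119 left).
March has 31 days (88 left).
April has 30 days (58 left).
May has 31 days (27 left).
27 days into June → 27 June 2074.

27 June 2074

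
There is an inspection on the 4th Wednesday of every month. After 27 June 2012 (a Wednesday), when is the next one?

June 2012 starts on a Friday; its first Wednesday is the 6th, so the 4th Wednesday is the 27th — 27 June 2012.
That is not after 27 June 2012, so look at July 2012.
July 2012 starts on a Sunday; its first Wednesday is the 4th, so the 4th Wednesday is the 25th — 25 July 2012.

25 July 2012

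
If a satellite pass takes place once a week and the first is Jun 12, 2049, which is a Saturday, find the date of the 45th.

Apr 16, 2050

The 45th occurrence is 44 intervals after the first: 44 × 7 = 308 days after Jun 12, 2049.
Jun has 30 days — 18 days to the end of Jun leaves 290.
Jul has 31 days (259 left).
Aug has 31 days (228 left).
Sep has 30 days (198 left).
Oct has 31 days (167 left).
Nov has 30 days (137 left).
Dec has 31 days (106 left).
Jan has 31 days (75 left).
Feb has 28 days (47 left).
Mar has 31 days (16 left).
16 days into Apr → Apr 16, 2050.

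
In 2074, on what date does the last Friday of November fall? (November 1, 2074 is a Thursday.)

November 2074 begins on a Thursday, so the first Friday is November 2 (1 day later).
November 2074 has 30 days. Adding weeks: 2, 9, 16, 23, 30 — the last one ≤ 30 is the 30th.

2074-11-30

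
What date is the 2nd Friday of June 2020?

12 June 2020

June 2020 begins on a Monday, so the first Friday is June 5 (4 days later).
The 2nd Friday is 1 weeks later: 5 + 7 = 12.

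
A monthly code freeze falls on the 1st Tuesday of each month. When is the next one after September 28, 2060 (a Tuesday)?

October 5, 2060

September 2060 starts on a Wednesday, so its 1st Tuesday is September 7, 2060 (6 days in).
That is not after September 28, 2060, so look at October 2060.
October 2060 starts on a Friday, so its 1st Tuesday is October 5, 2060 (4 days in).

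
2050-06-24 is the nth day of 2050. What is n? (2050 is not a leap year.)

Days in months before June: 31 + 28 + 31 + 30 + 31 = 151.
Plus 24 days into June → day 175.

175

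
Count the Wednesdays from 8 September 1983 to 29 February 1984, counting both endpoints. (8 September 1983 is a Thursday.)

8 September 1983 is a Thursday; the first Wednesday on or after it is 14 September 1983 (6 days later).
From 14 September 1983 to 29 February 1984: 16 + 31 + 30 + 31 + 31 + 29 = 168 days (rest of September, October, November, December, January, February).
168 ÷ 7 = 24 full weeks with remainder 0, so 24 more Wednesdays after the first → 25.

25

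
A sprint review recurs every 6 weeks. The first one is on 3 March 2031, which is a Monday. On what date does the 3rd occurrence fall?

The 3rd occurrence is 2 intervals after the first: 2 × 42 = 84 days after 3 March 2031.
March has 31 days — 28 days to the end of March leaves 56.
April has 30 days (26 left).
26 days into May → 26 May 2031.

26 May 2031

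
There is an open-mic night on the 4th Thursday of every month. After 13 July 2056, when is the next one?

July 2056 starts on a Saturday; its first Thursday is the 6th, so the 4th Thursday is the 27th — 27 July 2056.
27 July 2056 is after 13 July 2056, so that is the next one.

27 July 2056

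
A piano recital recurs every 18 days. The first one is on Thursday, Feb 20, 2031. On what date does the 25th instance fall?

Apr 27, 2032

The 25th occurrence is 24 intervals after the first: 24 × 18 = 432 days after Feb 20, 2031.
Feb has 28 days — 8 days to the end of Feb leaves 424.
From end of Feb to end of 2031 is 306 days (118 left).
Jan has 31 days (87 left).
Feb has 29 days (58 left).
Mar has 31 days (27 left).
27 days into Apr → Apr 27, 2032.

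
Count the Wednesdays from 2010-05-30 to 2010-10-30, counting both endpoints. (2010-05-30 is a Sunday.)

22

2010-05-30 is a Sunday; the first Wednesday on or after it is 2010-06-02 (3 days later).
From 2010-06-02 to 2010-10-30: 28 + 31 + 31 + 30 + 30 = 150 days (rest of June, July, August, September, October).
150 ÷ 7 = 21 full weeks with remainder 3, so 21 more Wednesdays after the first → 22.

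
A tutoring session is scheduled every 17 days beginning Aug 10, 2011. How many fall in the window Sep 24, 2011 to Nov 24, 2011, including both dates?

Occurrences land 17·i days after Aug 10, 2011 for i = 0, 1, 2, …
Sep 24, 2011 is 45 days after the start; 45 ÷ 17 = 2 remainder 11; since the remainder is 11, round up to i = 3. First occurrence in the window: #4 on Sep 30, 2011 (3×17 = 51 days in).
Nov 24, 2011 is 106 days after the start; 106 ÷ 17 = 6 remainder 4. Last occurrence in the window: #7 on Nov 20, 2011.
Occurrences #4 through #7: 4 in total.

4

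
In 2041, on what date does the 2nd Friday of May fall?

2041-05-10

The first Friday of May 2041 is May 3.
The 2nd Friday is 1 weeks later: 3 + 7 = 10.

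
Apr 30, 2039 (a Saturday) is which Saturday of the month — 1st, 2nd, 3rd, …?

5th

Day 30 falls in week ⌈30/7⌉ of the month.
Days 1–7 hold the 1st Saturday, 8–14 the 2nd, 15–21 the 3rd, 22–28 the 4th, 29–31 the 5th.
30 is in the range for the 5th.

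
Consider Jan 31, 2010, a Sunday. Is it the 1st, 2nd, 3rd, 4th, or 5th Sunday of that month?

Day 31 falls in week ⌈31/7⌉ of the month.
Days 1–7 hold the 1st Sunday, 8–14 the 2nd, 15–21 the 3rd, 22–28 the 4th, 29–31 the 5th.
31 is in the range for the 5th.

5th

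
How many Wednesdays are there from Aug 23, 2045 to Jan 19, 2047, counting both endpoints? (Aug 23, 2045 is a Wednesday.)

Aug 23, 2045 is a Wednesday; the first Wednesday on or after it is Aug 23, 2045.
From Aug 23, 2045 to Jan 19, 2047: 130 + 365 + 19 = 514 days (rest of 2045, 2046, to Jan 19, 2047 in 2047).
514 ÷ 7 = 73 full weeks with remainder 3, so 73 more Wednesdays after the first → 74.

74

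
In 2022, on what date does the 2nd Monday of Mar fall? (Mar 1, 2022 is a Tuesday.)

Mar 14, 2022

Mar 2022 begins on a Tuesday, so the first Monday is Mar 7 (6 days later).
The 2nd Monday is 1 weeks later: 7 + 7 = 14.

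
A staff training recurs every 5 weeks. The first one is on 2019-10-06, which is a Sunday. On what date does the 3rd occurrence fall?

The 3rd occurrence is 2 intervals after the first: 2 × 35 = 70 days after 2019-10-06.
October has 31 days — 25 days to the end of October leaves 45.
November has 30 days (15 left).
15 days into December → 2019-12-15.

2019-12-15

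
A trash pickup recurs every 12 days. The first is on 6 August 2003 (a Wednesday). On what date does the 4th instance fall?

The 4th occurrence is 3 intervals after the first: 3 × 12 = 36 days after 6 August 2003.
August has 31 days — 25 days to the end of August leaves 11.
11 days into September → 11 September 2003.

11 September 2003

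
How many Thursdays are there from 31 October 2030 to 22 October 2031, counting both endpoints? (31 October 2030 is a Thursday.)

51

31 October 2030 is a Thursday; the first Thursday on or after it is 31 October 2030.
From 31 October 2030 to 22 October 2031: 61 + 295 = 356 days (rest of 2030, to 22 October 2031 in 2031).
356 ÷ 7 = 50 full weeks with remainder 6, so 50 more Thursdays after the first → 51.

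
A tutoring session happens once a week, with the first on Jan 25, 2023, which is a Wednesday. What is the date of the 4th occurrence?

Feb 15, 2023

The 4th occurrence is 3 intervals after the first: 3 × 7 = 21 days after Jan 25, 2023.
Jan has 31 days — 6 days to the end of Jan leaves 15.
15 days into Feb → Feb 15, 2023.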